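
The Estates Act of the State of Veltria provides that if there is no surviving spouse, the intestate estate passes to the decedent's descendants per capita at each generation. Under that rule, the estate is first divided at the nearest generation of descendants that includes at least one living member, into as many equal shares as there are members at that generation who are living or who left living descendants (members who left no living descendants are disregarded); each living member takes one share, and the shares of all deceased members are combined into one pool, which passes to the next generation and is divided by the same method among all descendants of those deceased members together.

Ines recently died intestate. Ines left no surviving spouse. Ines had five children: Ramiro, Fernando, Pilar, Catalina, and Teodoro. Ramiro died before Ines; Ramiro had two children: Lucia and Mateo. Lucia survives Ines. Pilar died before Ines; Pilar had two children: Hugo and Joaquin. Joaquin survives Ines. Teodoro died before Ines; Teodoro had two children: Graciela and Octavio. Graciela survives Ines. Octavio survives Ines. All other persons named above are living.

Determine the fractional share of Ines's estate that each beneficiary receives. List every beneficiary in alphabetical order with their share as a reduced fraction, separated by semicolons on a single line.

Catalina 1/5; Fernando 1/5; Graciela 1/10; Hugo 1/10; Joaquin 1/10; Lucia 1/10; Mateo 1/10; Octavio 1/10

There is no surviving spouse, so the entire estate passes to Ines's descendants per capita at each generation.
At generation 1 (Ramiro, Fernando, Pilar, Catalina, Teodoro) there are 5 shares of (1)/5 = 1/5 each.
Living: Fernando and Catalina — each takes 1/5.
Deceased: Ramiro, Pilar, and Teodoro. Their combined 3/5 is pooled and carried to generation 2.
At generation 2 (Lucia, Mateo, Hugo, Joaquin, Graciela, Octavio) there are 6 shares of (3/5)/6 = 1/10 each.
Living: Lucia, Mateo, Hugo, Joaquin, Graciela, and Octavio — each takes 1/10.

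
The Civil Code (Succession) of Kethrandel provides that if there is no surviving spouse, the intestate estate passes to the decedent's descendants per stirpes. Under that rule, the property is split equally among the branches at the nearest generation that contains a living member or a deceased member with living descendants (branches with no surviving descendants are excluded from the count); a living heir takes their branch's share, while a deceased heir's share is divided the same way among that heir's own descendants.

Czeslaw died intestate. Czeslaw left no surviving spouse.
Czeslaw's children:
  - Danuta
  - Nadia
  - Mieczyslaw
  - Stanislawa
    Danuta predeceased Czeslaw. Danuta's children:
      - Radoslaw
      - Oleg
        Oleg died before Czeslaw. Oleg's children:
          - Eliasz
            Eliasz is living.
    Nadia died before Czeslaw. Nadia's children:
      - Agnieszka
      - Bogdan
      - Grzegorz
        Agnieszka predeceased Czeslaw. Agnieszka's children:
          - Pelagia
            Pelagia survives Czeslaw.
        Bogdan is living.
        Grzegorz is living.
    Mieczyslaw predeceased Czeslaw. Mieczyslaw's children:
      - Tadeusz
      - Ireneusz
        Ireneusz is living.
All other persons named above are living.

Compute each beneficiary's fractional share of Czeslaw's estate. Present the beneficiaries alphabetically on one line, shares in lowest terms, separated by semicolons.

There is no surviving spouse, so the entire estate passes to Czeslaw's descendants per stirpes.
The estate is divided into 4 equal shares of 1/4 among Danuta, Nadia, Mieczyslaw, Stanislawa.
Danuta predeceased; the 1/4 allotted to Danuta's branch passes to Danuta's issue by representation.
The 1/4 is divided into 2 equal shares of 1/8 among Radoslaw, Oleg.
Radoslaw is living and takes 1/8.
Oleg predeceased; the 1/8 allotted to Oleg's branch passes to Oleg's issue by representation.
Eliasz is the sole taker at this level and receives the full 1/8.
Nadia predeceased; the 1/4 allotted to Nadia's branch passes to Nadia's issue by representation.
The 1/4 is divided into 3 equal shares of 1/12 among Agnieszka, Bogdan, Grzegorz.
Agnieszka predeceased; the 1/12 allotted to Agnieszka's branch passes to Agnieszka's issue by representation.
Pelagia is the sole taker at this level and receives the full 1/12.
Bogdan is living and takes 1/12.
Grzegorz is living and takes 1/12.
Mieczyslaw predeceased; the 1/4 allotted to Mieczyslaw's branch passes to Mieczyslaw's issue by representation.
The 1/4 is divided into 2 equal shares of 1/8 among Tadeusz, Ireneusz.
Tadeusz is living and takes 1/8.
Ireneusz is living and takes 1/8.
Stanislawa is living and takes 1/4.

Bogdan 1/12; Eliasz 1/8; Grzegorz 1/12; Ireneusz 1/8; Pelagia 1/12; Radoslaw 1/8; Stanislawa 1/4; Tadeusz 1/8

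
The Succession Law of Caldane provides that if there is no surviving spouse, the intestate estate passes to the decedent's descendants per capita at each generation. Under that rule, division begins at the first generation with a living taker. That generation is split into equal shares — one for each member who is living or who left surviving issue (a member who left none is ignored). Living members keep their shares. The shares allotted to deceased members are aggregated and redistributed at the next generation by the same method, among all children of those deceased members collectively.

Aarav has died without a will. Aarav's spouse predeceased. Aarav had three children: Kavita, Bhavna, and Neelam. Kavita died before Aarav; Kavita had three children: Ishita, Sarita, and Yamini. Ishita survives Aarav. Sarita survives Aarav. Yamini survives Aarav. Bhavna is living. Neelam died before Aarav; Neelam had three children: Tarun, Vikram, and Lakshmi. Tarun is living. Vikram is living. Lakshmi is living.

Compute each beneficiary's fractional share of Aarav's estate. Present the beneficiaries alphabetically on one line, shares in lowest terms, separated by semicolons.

There is no surviving spouse, so the entire estate passes to Aarav's descendants per capita at each generation.
At generation 1 (Kavita, Bhavna, Neelam) there are 3 shares of (1)/3 = 1/3 each.
Living: Bhavna — each takes 1/3.
Deceased: Kavita and Neelam. Their combined 2/3 is pooled and carried to generation 2.
At generation 2 (Ishita, Sarita, Yamini, Tarun, Vikram, Lakshmi) there are 6 shares of (2/3)/6 = 1/9 each.
Living: Ishita, Sarita, Yamini, Tarun, Vikram, and Lakshmi — each takes 1/9.

Bhavna 1/3; Ishita 1/9; Lakshmi 1/9; Sarita 1/9; Tarun 1/9; Vikram 1/9; Yamini 1/9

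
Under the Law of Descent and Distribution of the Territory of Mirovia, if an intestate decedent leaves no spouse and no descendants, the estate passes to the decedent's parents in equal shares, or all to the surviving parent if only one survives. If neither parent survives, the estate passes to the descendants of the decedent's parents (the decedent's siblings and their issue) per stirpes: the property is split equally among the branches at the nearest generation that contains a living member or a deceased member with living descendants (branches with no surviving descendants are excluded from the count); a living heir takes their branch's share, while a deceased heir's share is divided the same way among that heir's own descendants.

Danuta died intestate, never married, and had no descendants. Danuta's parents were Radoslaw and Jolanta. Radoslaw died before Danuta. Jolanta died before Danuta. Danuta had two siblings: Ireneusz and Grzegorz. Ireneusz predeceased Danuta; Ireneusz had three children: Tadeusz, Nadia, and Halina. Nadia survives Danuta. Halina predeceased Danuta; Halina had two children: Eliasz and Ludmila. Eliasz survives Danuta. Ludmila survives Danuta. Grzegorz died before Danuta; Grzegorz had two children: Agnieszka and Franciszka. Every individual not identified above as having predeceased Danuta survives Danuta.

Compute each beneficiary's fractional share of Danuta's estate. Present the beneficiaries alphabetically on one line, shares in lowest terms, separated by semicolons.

Neither parent survives and there are no descendants, so the estate passes to Danuta's siblings and their issue per stirpes.
The estate is divided into 2 equal shares of 1/2 among Ireneusz, Grzegorz.
Ireneusz predeceased; the 1/2 allotted to Ireneusz's branch passes to Ireneusz's issue by representation.
The 1/2 is divided into 3 equal shares of 1/6 among Tadeusz, Nadia, Halina.
Tadeusz is living and takes 1/6.
Nadia is living and takes 1/6.
Halina predeceased; the 1/6 allotted to Halina's branch passes to Halina's issue by representation.
The 1/6 is divided into 2 equal shares of 1/12 among Eliasz, Ludmila.
Eliasz is living and takes 1/12.
Ludmila is living and takes 1/12.
Grzegorz predeceased; the 1/2 allotted to Grzegorz's branch passes to Grzegorz's issue by representation.
The 1/2 is divided into 2 equal shares of 1/4 among Agnieszka, Franciszka.
Agnieszka is living and takes 1/4.
Franciszka is living and takes 1/4.

Agnieszka 1/4; Eliasz 1/12; Franciszka 1/4; Ludmila 1/12; Nadia 1/6; Tadeusz 1/6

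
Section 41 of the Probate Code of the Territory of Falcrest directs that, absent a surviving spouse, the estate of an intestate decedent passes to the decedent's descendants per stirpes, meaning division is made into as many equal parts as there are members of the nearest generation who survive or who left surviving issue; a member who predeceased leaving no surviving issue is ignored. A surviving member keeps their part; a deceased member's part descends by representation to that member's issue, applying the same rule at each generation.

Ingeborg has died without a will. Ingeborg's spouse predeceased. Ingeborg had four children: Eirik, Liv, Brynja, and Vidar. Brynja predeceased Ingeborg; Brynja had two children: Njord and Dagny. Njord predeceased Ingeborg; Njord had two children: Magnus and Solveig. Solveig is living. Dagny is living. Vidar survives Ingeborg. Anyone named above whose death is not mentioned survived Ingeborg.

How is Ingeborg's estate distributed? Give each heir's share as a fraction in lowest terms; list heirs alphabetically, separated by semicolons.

There is no surviving spouse, so the entire estate passes to Ingeborg's descendants per stirpes.
The estate is divided into 4 equal shares of 1/4 among Eirik, Liv, Brynja, Vidar.
Eirik is living and takes 1/4.
Liv is living and takes 1/4.
Brynja predeceased; the 1/4 allotted to Brynja's branch passes to Brynja's issue by representation.
The 1/4 is divided into 2 equal shares of 1/8 among Njord, Dagny.
Njord predeceased; the 1/8 allotted to Njord's branch passes to Njord's issue by representation.
The 1/8 is divided into 2 equal shares of 1/16 among Magnus, Solveig.
Magnus is living and takes 1/16.
Solveig is living and takes 1/16.
Dagny is living and takes 1/8.
Vidar is living and takes 1/4.

Dagny 1/8; Eirik 1/4; Liv 1/4; Magnus 1/16; Solveig 1/16; Vidar 1/4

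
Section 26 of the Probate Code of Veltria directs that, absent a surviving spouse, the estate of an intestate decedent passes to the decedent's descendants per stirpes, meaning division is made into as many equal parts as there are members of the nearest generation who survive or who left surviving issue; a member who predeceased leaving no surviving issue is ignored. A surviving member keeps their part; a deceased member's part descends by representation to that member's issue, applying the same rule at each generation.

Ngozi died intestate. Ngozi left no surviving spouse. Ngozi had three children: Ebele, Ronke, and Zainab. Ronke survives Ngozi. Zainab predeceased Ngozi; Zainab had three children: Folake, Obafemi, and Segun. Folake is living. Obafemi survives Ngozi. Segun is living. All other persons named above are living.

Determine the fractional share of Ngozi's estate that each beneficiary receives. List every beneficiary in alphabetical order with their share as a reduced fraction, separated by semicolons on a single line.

There is no surviving spouse, so the entire estate passes to Ngozi's descendants per stirpes.
The estate is divided into 3 equal shares of 1/3 among Ebele, Ronke, Zainab.
Ebele is living and takes 1/3.
Ronke is living and takes 1/3.
Zainab predeceased; the 1/3 allotted to Zainab's branch passes to Zainab's issue by representation.
The 1/3 is divided into 3 equal shares of 1/9 among Folake, Obafemi, Segun.
Folake is living and takes 1/9.
Obafemi is living and takes 1/9.
Segun is living and takes 1/9.

Ebele 1/3; Folake 1/9; Obafemi 1/9; Ronke 1/3; Segun 1/9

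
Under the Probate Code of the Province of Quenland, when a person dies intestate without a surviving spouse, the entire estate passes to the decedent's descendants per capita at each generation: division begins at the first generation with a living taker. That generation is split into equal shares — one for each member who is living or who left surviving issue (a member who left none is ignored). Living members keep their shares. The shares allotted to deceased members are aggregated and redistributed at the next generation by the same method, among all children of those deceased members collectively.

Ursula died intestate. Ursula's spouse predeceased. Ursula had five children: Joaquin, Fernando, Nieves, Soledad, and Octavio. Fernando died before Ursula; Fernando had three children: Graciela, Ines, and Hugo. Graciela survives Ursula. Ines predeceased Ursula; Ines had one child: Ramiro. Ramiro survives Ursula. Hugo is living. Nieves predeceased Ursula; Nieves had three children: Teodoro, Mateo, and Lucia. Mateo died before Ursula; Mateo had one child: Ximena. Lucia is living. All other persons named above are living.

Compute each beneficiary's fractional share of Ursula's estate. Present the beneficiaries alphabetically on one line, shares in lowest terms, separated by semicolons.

There is no surviving spouse, so the entire estate passes to Ursula's descendants per capita at each generation.
At generation 1 (Joaquin, Fernando, Nieves, Soledad, Octavio) there are 5 shares of (1)/5 = 1/5 each.
Living: Joaquin, Soledad, and Octavio — each takes 1/5.
Deceased: Fernando and Nieves. Their combined 2/5 is pooled and carried to generation 2.
At generation 2 (Graciela, Ines, Hugo, Teodoro, Mateo, Lucia) there are 6 shares of (2/5)/6 = 1/15 each.
Living: Graciela, Hugo, Teodoro, and Lucia — each takes 1/15.
Deceased: Ines and Mateo. Their combined 2/15 is pooled and carried to generation 3.
At generation 3 (Ramiro, Ximena) there are 2 shares of (2/15)/2 = 1/15 each.
Living: Ramiro and Ximena — each takes 1/15.

Graciela 1/15; Hugo 1/15; Joaquin 1/5; Lucia 1/15; Octavio 1/5; Ramiro 1/15; Soledad 1/5; Teodoro 1/15; Ximena 1/15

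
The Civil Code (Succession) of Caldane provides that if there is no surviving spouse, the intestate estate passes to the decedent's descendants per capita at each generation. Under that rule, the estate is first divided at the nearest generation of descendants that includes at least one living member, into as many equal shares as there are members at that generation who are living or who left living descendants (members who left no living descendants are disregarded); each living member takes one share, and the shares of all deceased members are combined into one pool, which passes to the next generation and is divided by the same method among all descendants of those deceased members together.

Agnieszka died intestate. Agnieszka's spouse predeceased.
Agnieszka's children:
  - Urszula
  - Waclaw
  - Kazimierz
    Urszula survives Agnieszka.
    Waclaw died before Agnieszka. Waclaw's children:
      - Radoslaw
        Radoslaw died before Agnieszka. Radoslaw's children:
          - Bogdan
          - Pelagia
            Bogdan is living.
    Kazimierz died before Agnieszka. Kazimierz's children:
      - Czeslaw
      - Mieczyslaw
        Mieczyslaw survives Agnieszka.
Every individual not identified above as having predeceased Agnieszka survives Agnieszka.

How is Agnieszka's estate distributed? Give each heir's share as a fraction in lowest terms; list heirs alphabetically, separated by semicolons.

There is no surviving spouse, so the entire estate passes to Agnieszka's descendants per capita at each generation.
At generation 1 (Urszula, Waclaw, Kazimierz) there are 3 shares of (1)/3 = 1/3 each.
Living: Urszula — each takes 1/3.
Deceased: Waclaw and Kazimierz. Their combined 2/3 is pooled and carried to generation 2.
At generation 2 (Radoslaw, Czeslaw, Mieczyslaw) there are 3 shares of (2/3)/3 = 2/9 each.
Living: Czeslaw and Mieczyslaw — each takes 2/9.
Deceased: Radoslaw. That 2/9 share is carried to generation 3.
At generation 3 (Bogdan, Pelagia) there are 2 shares of (2/9)/2 = 1/9 each.
Living: Bogdan and Pelagia — each takes 1/9.

Bogdan 1/9; Czeslaw 2/9; Mieczyslaw 2/9; Pelagia 1/9; Urszula 1/3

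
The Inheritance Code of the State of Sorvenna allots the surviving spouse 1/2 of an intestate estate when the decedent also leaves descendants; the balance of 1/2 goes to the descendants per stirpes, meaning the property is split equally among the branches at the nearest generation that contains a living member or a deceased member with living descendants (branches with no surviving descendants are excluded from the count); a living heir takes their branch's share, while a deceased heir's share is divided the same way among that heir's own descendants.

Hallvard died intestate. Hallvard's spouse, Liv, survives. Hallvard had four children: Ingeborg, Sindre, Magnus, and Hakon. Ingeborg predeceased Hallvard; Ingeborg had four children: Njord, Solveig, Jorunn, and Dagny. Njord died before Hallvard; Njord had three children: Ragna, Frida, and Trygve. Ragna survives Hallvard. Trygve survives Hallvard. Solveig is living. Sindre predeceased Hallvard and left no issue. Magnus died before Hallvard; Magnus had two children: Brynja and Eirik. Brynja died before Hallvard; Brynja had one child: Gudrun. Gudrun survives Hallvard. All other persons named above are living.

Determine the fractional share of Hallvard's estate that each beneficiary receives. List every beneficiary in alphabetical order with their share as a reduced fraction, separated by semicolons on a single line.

Liv, as surviving spouse, takes 1/2.
The remaining 1/2 passes to Hallvard's descendants per stirpes.
Sindre left no surviving issue, so that branch lapses and is disregarded.
The 1/2 is divided into 3 equal shares of 1/6 among Ingeborg, Magnus, Hakon.
Ingeborg predeceased; the 1/6 allotted to Ingeborg's branch passes to Ingeborg's issue by representation.
The 1/6 is divided into 4 equal shares of 1/24 among Njord, Solveig, Jorunn, Dagny.
Njord predeceased; the 1/24 allotted to Njord's branch passes to Njord's issue by representation.
The 1/24 is divided into 3 equal shares of 1/72 among Ragna, Frida, Trygve.
Ragna is living and takes 1/72.
Frida is living and takes 1/72.
Trygve is living and takes 1/72.
Solveig is living and takes 1/24.
Jorunn is living and takes 1/24.
Dagny is living and takes 1/24.
Magnus predeceased; the 1/6 allotted to Magnus's branch passes to Magnus's issue by representation.
The 1/6 is divided into 2 equal shares of 1/12 among Brynja, Eirik.
Brynja predeceased; the 1/12 allotted to Brynja's branch passes to Brynja's issue by representation.
Gudrun is the sole taker at this level and receives the full 1/12.
Eirik is living and takes 1/12.
Hakon is living and takes 1/6.

Dagny 1/24; Eirik 1/12; Frida 1/72; Gudrun 1/12; Hakon 1/6; Jorunn 1/24; Liv 1/2; Ragna 1/72; Solveig 1/24; Trygve 1/72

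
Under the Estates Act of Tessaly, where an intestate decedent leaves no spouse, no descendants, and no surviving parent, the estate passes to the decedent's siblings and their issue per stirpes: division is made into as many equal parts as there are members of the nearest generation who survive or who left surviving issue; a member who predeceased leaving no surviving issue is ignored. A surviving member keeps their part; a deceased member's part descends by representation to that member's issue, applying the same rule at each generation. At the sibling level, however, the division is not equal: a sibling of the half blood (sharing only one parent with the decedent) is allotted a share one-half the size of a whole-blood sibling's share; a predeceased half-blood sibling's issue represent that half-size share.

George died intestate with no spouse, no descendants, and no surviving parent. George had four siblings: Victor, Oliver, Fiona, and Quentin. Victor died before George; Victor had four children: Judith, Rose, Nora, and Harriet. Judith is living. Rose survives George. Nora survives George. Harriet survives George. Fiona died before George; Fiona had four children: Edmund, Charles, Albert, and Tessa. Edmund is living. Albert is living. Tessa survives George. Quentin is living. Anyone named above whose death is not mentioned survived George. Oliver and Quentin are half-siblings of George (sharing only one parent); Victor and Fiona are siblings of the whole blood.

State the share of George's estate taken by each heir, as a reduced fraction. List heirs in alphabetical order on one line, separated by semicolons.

No spouse, descendants, or parent survives, so the estate passes to George's siblings per stirpes.
Half-blood siblings count for one-half the weight of whole-blood siblings at the initial division.
Dividing 1 in proportion to weights (total weight 3): Victor (weight 1) → 1/3; Oliver (weight 1/2) → 1/6; Fiona (weight 1) → 1/3; Quentin (weight 1/2) → 1/6.
Victor predeceased; the 1/3 allotted to Victor's branch passes to Victor's issue by representation.
The 1/3 is divided into 4 equal shares of 1/12 among Judith, Rose, Nora, Harriet.
Judith is living and takes 1/12.
Rose is living and takes 1/12.
Nora is living and takes 1/12.
Harriet is living and takes 1/12.
Oliver is living and takes 1/6.
Fiona predeceased; the 1/3 allotted to Fiona's branch passes to Fiona's issue by representation.
The 1/3 is divided into 4 equal shares of 1/12 among Edmund, Charles, Albert, Tessa.
Edmund is living and takes 1/12.
Charles is living and takes 1/12.
Albert is living and takes 1/12.
Tessa is living and takes 1/12.
Quentin is living and takes 1/6.

Albert 1/12; Charles 1/12; Edmund 1/12; Harriet 1/12; Judith 1/12; Nora 1/12; Oliver 1/6; Quentin 1/6; Rose 1/12; Tessa 1/12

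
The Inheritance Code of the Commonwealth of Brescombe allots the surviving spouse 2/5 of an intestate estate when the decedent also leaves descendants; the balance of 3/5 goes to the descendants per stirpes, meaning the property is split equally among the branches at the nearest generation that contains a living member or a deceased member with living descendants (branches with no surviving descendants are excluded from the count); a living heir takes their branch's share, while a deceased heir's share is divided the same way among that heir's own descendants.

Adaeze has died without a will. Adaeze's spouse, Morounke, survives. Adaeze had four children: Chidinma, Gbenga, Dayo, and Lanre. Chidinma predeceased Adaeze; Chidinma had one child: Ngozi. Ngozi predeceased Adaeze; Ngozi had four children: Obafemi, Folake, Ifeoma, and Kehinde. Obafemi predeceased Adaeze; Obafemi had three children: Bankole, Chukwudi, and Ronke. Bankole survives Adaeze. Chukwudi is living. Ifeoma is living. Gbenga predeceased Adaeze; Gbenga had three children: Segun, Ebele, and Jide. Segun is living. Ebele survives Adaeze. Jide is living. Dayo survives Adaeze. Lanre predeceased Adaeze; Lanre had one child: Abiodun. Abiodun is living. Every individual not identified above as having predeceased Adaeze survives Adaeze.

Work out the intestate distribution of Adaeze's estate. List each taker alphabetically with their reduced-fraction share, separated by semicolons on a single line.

Morounke, as surviving spouse, takes 2/5.
The remaining 3/5 passes to Adaeze's descendants per stirpes.
The 3/5 is divided into 4 equal shares of 3/20 among Chidinma, Gbenga, Dayo, Lanre.
Chidinma predeceased; the 3/20 allotted to Chidinma's branch passes to Chidinma's issue by representation.
Ngozi's line is the sole branch at this level, so the full 3/20 passes to Ngozi's issue by representation.
The 3/20 is divided into 4 equal shares of 3/80 among Obafemi, Folake, Ifeoma, Kehinde.
Obafemi predeceased; the 3/80 allotted to Obafemi's branch passes to Obafemi's issue by representation.
The 3/80 is divided into 3 equal shares of 1/80 among Bankole, Chukwudi, Ronke.
Bankole is living and takes 1/80.
Chukwudi is living and takes 1/80.
Ronke is living and takes 1/80.
Folake is living and takes 3/80.
Ifeoma is living and takes 3/80.
Kehinde is living and takes 3/80.
Gbenga predeceased; the 3/20 allotted to Gbenga's branch passes to Gbenga's issue by representation.
The 3/20 is divided into 3 equal shares of 1/20 among Segun, Ebele, Jide.
Segun is living and takes 1/20.
Ebele is living and takes 1/20.
Jide is living and takes 1/20.
Dayo is living and takes 3/20.
Lanre predeceased; the 3/20 allotted to Lanre's branch passes to Lanre's issue by representation.
Abiodun is the sole taker at this level and receives the full 3/20.

Abiodun 3/20; Bankole 1/80; Chukwudi 1/80; Dayo 3/20; Ebele 1/20; Folake 3/80; Ifeoma 3/80; Jide 1/20; Kehinde 3/80; Morounke 2/5; Ronke 1/80; Segun 1/20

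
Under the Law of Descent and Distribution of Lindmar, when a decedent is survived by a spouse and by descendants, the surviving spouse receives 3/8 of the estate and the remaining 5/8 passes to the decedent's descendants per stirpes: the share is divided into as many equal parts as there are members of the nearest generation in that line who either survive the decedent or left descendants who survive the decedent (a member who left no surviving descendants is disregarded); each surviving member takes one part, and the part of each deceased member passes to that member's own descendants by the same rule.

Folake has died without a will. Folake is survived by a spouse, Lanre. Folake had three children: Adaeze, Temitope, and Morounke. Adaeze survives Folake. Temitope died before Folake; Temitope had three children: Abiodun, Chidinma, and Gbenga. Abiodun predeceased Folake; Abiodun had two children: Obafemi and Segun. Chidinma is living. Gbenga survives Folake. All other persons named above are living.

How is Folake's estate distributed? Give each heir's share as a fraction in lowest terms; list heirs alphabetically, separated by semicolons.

Adaeze 5/24; Chidinma 5/72; Gbenga 5/72; Lanre 3/8; Morounke 5/24; Obafemi 5/144; Segun 5/144

Lanre, as surviving spouse, takes 3/8.
The remaining 5/8 passes to Folake's descendants per stirpes.
The 5/8 is divided into 3 equal shares of 5/24 among Adaeze, Temitope, Morounke.
Adaeze is living and takes 5/24.
Temitope predeceased; the 5/24 allotted to Temitope's branch passes to Temitope's issue by representation.
The 5/24 is divided into 3 equal shares of 5/72 among Abiodun, Chidinma, Gbenga.
Abiodun predeceased; the 5/72 allotted to Abiodun's branch passes to Abiodun's issue by representation.
The 5/72 is divided into 2 equal shares of 5/144 among Obafemi, Segun.
Obafemi is living and takes 5/144.
Segun is living and takes 5/144.
Chidinma is living and takes 5/72.
Gbenga is living and takes 5/72.
Morounke is living and takes 5/24.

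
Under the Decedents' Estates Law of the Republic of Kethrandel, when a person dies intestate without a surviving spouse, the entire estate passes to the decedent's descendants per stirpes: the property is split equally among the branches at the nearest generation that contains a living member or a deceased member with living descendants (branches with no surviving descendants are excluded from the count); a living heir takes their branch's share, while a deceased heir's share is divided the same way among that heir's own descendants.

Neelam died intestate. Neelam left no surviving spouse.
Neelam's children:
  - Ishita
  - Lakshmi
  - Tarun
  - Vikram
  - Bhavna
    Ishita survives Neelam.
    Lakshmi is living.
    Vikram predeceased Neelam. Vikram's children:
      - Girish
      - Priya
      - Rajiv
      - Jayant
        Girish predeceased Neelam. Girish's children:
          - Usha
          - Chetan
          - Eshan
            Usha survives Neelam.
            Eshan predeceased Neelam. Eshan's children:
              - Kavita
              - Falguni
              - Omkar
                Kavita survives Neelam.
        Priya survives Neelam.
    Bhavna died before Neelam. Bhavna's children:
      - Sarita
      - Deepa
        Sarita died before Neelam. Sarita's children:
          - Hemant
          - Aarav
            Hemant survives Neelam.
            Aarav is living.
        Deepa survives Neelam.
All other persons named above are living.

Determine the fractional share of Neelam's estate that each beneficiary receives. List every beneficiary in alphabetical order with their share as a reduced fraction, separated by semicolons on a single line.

There is no surviving spouse, so the entire estate passes to Neelam's descendants per stirpes.
The estate is divided into 5 equal shares of 1/5 among Ishita, Lakshmi, Tarun, Vikram, Bhavna.
Ishita is living and takes 1/5.
Lakshmi is living and takes 1/5.
Tarun is living and takes 1/5.
Vikram predeceased; the 1/5 allotted to Vikram's branch passes to Vikram's issue by representation.
The 1/5 is divided into 4 equal shares of 1/20 among Girish, Priya, Rajiv, Jayant.
Girish predeceased; the 1/20 allotted to Girish's branch passes to Girish's issue by representation.
The 1/20 is divided into 3 equal shares of 1/60 among Usha, Chetan, Eshan.
Usha is living and takes 1/60.
Chetan is living and takes 1/60.
Eshan predeceased; the 1/60 allotted to Eshan's branch passes to Eshan's issue by representation.
The 1/60 is divided into 3 equal shares of 1/180 among Kavita, Falguni, Omkar.
Kavita is living and takes 1/180.
Falguni is living and takes 1/180.
Omkar is living and takes 1/180.
Priya is living and takes 1/20.
Rajiv is living and takes 1/20.
Jayant is living and takes 1/20.
Bhavna predeceased; the 1/5 allotted to Bhavna's branch passes to Bhavna's issue by representation.
The 1/5 is divided into 2 equal shares of 1/10 among Sarita, Deepa.
Sarita predeceased; the 1/10 allotted to Sarita's branch passes to Sarita's issue by representation.
The 1/10 is divided into 2 equal shares of 1/20 among Hemant, Aarav.
Hemant is living and takes 1/20.
Aarav is living and takes 1/20.
Deepa is living and takes 1/10.

Aarav 1/20; Chetan 1/60; Deepa 1/10; Falguni 1/180; Hemant 1/20; Ishita 1/5; Jayant 1/20; Kavita 1/180; Lakshmi 1/5; Omkar 1/180; Priya 1/20; Rajiv 1/20; Tarun 1/5; Usha 1/60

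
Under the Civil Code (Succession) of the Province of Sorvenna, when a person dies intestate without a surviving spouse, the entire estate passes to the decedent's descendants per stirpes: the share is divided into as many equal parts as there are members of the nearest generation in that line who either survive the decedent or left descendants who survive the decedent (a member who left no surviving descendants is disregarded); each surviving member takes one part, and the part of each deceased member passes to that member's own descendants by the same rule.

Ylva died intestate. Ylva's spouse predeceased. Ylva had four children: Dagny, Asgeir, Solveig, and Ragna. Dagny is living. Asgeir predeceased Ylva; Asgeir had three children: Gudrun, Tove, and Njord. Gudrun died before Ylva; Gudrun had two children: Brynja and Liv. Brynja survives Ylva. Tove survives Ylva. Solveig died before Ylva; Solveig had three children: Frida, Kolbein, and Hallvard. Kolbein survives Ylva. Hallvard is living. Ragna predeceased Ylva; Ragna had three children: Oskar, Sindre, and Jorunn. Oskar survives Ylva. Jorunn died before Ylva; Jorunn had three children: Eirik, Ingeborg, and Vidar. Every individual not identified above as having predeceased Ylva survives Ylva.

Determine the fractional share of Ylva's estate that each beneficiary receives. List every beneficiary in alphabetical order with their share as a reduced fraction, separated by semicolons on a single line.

Brynja 1/24; Dagny 1/4; Eirik 1/36; Frida 1/12; Hallvard 1/12; Ingeborg 1/36; Kolbein 1/12; Liv 1/24; Njord 1/12; Oskar 1/12; Sindre 1/12; Tove 1/12; Vidar 1/36

There is no surviving spouse, so the entire estate passes to Ylva's descendants per stirpes.
The estate is divided into 4 equal shares of 1/4 among Dagny, Asgeir, Solveig, Ragna.
Dagny is living and takes 1/4.
Asgeir predeceased; the 1/4 allotted to Asgeir's branch passes to Asgeir's issue by representation.
The 1/4 is divided into 3 equal shares of 1/12 among Gudrun, Tove, Njord.
Gudrun predeceased; the 1/12 allotted to Gudrun's branch passes to Gudrun's issue by representation.
The 1/12 is divided into 2 equal shares of 1/24 among Brynja, Liv.
Brynja is living and takes 1/24.
Liv is living and takes 1/24.
Tove is living and takes 1/12.
Njord is living and takes 1/12.
Solveig predeceased; the 1/4 allotted to Solveig's branch passes to Solveig's issue by representation.
The 1/4 is divided into 3 equal shares of 1/12 among Frida, Kolbein, Hallvard.
Frida is living and takes 1/12.
Kolbein is living and takes 1/12.
Hallvard is living and takes 1/12.
Ragna predeceased; the 1/4 allotted to Ragna's branch passes to Ragna's issue by representation.
The 1/4 is divided into 3 equal shares of 1/12 among Oskar, Sindre, Jorunn.
Oskar is living and takes 1/12.
Sindre is living and takes 1/12.
Jorunn predeceased; the 1/12 allotted to Jorunn's branch passes to Jorunn's issue by representation.
The 1/12 is divided into 3 equal shares of 1/36 among Eirik, Ingeborg, Vidar.
Eirik is living and takes 1/36.
Ingeborg is living and takes 1/36.
Vidar is living and takes 1/36.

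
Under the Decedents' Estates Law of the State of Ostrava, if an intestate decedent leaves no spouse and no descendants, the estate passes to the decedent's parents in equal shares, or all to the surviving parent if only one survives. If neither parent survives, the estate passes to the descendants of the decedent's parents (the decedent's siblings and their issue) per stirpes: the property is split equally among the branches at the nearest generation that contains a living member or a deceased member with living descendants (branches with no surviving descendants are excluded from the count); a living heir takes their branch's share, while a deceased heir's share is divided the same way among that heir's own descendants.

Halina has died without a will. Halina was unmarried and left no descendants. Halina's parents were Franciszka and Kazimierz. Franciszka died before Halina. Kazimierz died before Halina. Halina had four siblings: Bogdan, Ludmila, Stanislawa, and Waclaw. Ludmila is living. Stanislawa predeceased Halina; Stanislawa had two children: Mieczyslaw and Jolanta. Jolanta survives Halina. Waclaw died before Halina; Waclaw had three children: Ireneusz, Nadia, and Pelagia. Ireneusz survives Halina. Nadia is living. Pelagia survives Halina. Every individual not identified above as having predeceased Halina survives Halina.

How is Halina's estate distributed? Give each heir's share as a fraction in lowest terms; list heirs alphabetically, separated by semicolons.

Bogdan 1/4; Ireneusz 1/12; Jolanta 1/8; Ludmila 1/4; Mieczyslaw 1/8; Nadia 1/12; Pelagia 1/12

Neither parent survives and there are no descendants, so the estate passes to Halina's siblings and their issue per stirpes.
The estate is divided into 4 equal shares of 1/4 among Bogdan, Ludmila, Stanislawa, Waclaw.
Bogdan is living and takes 1/4.
Ludmila is living and takes 1/4.
Stanislawa predeceased; the 1/4 allotted to Stanislawa's branch passes to Stanislawa's issue by representation.
The 1/4 is divided into 2 equal shares of 1/8 among Mieczyslaw, Jolanta.
Mieczyslaw is living and takes 1/8.
Jolanta is living and takes 1/8.
Waclaw predeceased; the 1/4 allotted to Waclaw's branch passes to Waclaw's issue by representation.
The 1/4 is divided into 3 equal shares of 1/12 among Ireneusz, Nadia, Pelagia.
Ireneusz is living and takes 1/12.
Nadia is living and takes 1/12.
Pelagia is living and takes 1/12.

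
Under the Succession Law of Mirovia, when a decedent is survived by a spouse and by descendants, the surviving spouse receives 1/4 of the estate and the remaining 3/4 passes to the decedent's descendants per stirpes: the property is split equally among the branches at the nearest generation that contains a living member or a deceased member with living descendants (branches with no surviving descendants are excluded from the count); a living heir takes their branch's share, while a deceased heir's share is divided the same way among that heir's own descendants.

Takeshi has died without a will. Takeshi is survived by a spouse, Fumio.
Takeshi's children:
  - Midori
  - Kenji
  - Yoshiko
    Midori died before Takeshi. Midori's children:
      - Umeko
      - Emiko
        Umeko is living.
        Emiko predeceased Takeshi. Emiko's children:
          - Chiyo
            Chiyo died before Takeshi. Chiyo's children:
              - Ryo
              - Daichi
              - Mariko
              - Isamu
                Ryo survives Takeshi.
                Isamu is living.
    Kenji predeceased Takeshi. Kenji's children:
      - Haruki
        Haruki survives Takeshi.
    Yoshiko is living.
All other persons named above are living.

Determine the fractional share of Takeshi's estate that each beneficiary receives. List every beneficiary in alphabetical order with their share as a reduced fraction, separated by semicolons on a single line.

Daichi 1/32; Fumio 1/4; Haruki 1/4; Isamu 1/32; Mariko 1/32; Ryo 1/32; Umeko 1/8; Yoshiko 1/4

Fumio, as surviving spouse, takes 1/4.
The remaining 3/4 passes to Takeshi's descendants per stirpes.
The 3/4 is divided into 3 equal shares of 1/4 among Midori, Kenji, Yoshiko.
Midori predeceased; the 1/4 allotted to Midori's branch passes to Midori's issue by representation.
The 1/4 is divided into 2 equal shares of 1/8 among Umeko, Emiko.
Umeko is living and takes 1/8.
Emiko predeceased; the 1/8 allotted to Emiko's branch passes to Emiko's issue by representation.
Chiyo's line is the sole branch at this level, so the full 1/8 passes to Chiyo's issue by representation.
The 1/8 is divided into 4 equal shares of 1/32 among Ryo, Daichi, Mariko, Isamu.
Ryo is living and takes 1/32.
Daichi is living and takes 1/32.
Mariko is living and takes 1/32.
Isamu is living and takes 1/32.
Kenji predeceased; the 1/4 allotted to Kenji's branch passes to Kenji's issue by representation.
Haruki is the sole taker at this level and receives the full 1/4.
Yoshiko is living and takes 1/4.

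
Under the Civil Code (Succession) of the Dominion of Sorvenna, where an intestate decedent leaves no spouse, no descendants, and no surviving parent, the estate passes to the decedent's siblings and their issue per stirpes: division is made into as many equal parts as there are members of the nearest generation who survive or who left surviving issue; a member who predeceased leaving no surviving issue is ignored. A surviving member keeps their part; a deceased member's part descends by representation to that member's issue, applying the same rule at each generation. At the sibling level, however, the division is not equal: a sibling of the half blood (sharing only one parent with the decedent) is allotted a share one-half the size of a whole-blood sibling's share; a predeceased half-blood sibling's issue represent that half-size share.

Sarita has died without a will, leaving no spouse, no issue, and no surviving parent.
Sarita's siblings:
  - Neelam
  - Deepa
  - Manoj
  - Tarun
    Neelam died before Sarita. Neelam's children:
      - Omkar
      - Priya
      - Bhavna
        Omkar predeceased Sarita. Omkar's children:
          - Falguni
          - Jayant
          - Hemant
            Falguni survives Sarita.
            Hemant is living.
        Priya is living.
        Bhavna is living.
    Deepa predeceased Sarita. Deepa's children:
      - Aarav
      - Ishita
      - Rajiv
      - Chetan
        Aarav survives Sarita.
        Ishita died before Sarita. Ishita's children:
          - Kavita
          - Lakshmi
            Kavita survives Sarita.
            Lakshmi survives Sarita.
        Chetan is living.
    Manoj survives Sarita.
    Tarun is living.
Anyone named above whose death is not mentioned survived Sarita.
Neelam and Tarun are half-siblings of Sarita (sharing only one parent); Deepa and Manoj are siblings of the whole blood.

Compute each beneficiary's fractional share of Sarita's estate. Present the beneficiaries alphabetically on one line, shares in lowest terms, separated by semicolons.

No spouse, descendants, or parent survives, so the estate passes to Sarita's siblings per stirpes.
Half-blood siblings count for one-half the weight of whole-blood siblings at the initial division.
Dividing 1 in proportion to weights (total weight 3): Neelam (weight 1/2) → 1/6; Deepa (weight 1) → 1/3; Manoj (weight 1) → 1/3; Tarun (weight 1/2) → 1/6.
Neelam predeceased; the 1/6 allotted to Neelam's branch passes to Neelam's issue by representation.
The 1/6 is divided into 3 equal shares of 1/18 among Omkar, Priya, Bhavna.
Omkar predeceased; the 1/18 allotted to Omkar's branch passes to Omkar's issue by representation.
The 1/18 is divided into 3 equal shares of 1/54 among Falguni, Jayant, Hemant.
Falguni is living and takes 1/54.
Jayant is living and takes 1/54.
Hemant is living and takes 1/54.
Priya is living and takes 1/18.
Bhavna is living and takes 1/18.
Deepa predeceased; the 1/3 allotted to Deepa's branch passes to Deepa's issue by representation.
The 1/3 is divided into 4 equal shares of 1/12 among Aarav, Ishita, Rajiv, Chetan.
Aarav is living and takes 1/12.
Ishita predeceased; the 1/12 allotted to Ishita's branch passes to Ishita's issue by representation.
The 1/12 is divided into 2 equal shares of 1/24 among Kavita, Lakshmi.
Kavita is living and takes 1/24.
Lakshmi is living and takes 1/24.
Rajiv is living and takes 1/12.
Chetan is living and takes 1/12.
Manoj is living and takes 1/3.
Tarun is living and takes 1/6.

Aarav 1/12; Bhavna 1/18; Chetan 1/12; Falguni 1/54; Hemant 1/54; Jayant 1/54; Kavita 1/24; Lakshmi 1/24; Manoj 1/3; Priya 1/18; Rajiv 1/12; Tarun 1/6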